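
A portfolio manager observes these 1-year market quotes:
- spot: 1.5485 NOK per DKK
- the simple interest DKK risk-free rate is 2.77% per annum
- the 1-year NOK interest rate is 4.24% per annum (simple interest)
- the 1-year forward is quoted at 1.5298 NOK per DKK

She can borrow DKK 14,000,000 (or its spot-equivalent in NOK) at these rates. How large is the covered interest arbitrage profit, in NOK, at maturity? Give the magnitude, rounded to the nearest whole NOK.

NOK 587,733

T = 1 year.
Invest the DKK and cover forward: 14,000,000 × 1.027700 × 1.5298 = NOK 22,010,456.44.
Convert at spot and invest in NOK: 14,000,000 × 1.5485 × 1.042400 = NOK 22,598,189.60.
The quoted forward undervalues DKK, so borrow DKK, convert to NOK at spot, deposit the NOK at 4.24%, and buy DKK forward at 1.5298 to cover the loan.
Arbitrage profit = |22,010,456.44 − 22,598,189.60| = NOK 587,733.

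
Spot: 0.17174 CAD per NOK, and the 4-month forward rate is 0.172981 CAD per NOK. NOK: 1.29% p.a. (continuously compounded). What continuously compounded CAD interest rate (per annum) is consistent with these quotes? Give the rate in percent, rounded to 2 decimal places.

T = 4/12 years.
CIP gives F = S · g_CAD/g_NOK, so g_CAD/g_NOK = 0.172981/0.17174 = 1.0072260.
NOK growth factor: e^(0.0129×4/12) = 1.0043093.
So the CAD growth factor = 1.0115664.
r = ln(1.0115664)/(4/12) = 0.034500 → 3.45%.

3.45%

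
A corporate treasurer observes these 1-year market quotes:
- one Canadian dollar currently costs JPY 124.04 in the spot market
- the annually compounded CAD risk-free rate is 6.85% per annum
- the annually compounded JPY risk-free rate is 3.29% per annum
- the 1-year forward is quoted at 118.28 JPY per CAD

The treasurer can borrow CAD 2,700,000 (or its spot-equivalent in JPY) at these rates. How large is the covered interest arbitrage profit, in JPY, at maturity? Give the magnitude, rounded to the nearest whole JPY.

T = 1 year.
Keep in CAD, deliver into the forward: 2,700,000·1.068500·118.28 = JPY 341,231,886.00.
Swap to JPY now, deposit: 2,700,000·124.04·1.032900 = JPY 345,926,473.20.
The quoted forward undervalues CAD, so borrow CAD, convert to JPY at spot, deposit the JPY at 3.29%, and buy CAD forward at 118.28 to cover the loan.
Profit = 345,926,473.20 − 341,231,886.00 = JPY 4,694,587.

JPY 4,694,587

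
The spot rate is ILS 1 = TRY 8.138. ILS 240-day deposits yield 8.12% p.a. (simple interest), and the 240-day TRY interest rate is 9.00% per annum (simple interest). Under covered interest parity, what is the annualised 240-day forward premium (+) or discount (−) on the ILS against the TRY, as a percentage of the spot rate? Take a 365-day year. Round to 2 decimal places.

+0.84%

T = 240/365 years.
F = S · g_TRY/g_ILS = 8.138 × 1.0591781/1.0533918 = 8.182702.
Annualised premium = (F − S)/S × (1/T) = (8.182702 − 8.138)/8.138 ÷ (240/365) = 0.84%.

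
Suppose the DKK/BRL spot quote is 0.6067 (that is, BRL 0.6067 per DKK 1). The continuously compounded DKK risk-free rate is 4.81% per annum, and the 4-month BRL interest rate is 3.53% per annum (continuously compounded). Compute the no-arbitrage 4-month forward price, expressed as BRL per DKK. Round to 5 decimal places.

0.60412

T = 4/12 years.
BRL accumulates by e^(0.0353×4/12) = 1.0118362.
Growth of 1 DKK over T: e^(0.0481×4/12) = 1.0161626.
Forward (BRL per DKK) = 0.6067 × 1.0118362 / 1.0161626 = 0.6041169.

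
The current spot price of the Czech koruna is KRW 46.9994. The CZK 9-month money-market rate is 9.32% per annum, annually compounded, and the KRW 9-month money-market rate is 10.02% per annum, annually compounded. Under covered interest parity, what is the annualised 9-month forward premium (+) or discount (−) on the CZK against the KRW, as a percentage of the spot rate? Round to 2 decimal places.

+0.64%

T = 9/12 years.
CIP forward (KRW per CZK) = 46.9994 × 1.074246/1.0691157 = 47.2249331.
Annualised premium = (F − S)/S × (1/T) = (47.2249331 − 46.9994)/46.9994 ÷ (9/12) = 0.64%.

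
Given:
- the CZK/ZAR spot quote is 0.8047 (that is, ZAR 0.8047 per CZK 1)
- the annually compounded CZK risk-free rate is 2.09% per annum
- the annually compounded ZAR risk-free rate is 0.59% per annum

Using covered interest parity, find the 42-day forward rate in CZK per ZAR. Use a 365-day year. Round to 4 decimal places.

1.2448

T = 42/365 years.
ZAR accumulates by (1 + 0.0059)^(42/365) = 1.0006771.
Growth of 1 CZK over T: (1 + 0.0209)^(42/365) = 1.002383.
So F = 0.8047 × 1.0006771 / 1.002383 = 0.8033305 (ZAR/CZK).
Quoted the other way: 1/0.8033305 = 1.2448 CZK per ZAR.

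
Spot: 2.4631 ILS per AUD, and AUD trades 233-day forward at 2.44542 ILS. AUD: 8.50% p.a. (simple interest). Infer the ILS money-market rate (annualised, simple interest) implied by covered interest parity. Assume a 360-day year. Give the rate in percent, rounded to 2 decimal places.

T = 233/360 years.
F/S = 2.44542/2.4631 = 0.9928221 = (growth of ILS) / (growth of AUD).
AUD growth factor: 1 + 0.0850×233/360 = 1.0550139.
So the ILS growth factor = 1.0474411.
(1.0474411 − 1)/T = 0.073300, i.e. 7.33%.

7.33%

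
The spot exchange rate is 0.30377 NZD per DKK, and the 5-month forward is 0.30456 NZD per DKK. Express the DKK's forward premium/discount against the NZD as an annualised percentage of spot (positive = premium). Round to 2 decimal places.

T = 5/12 years.
DKK trades forward at +0.26007% vs spot over the period.
Annualise by dividing by T: 0.0026007 / (5/12) = 0.006242 → 0.62%.

+0.62%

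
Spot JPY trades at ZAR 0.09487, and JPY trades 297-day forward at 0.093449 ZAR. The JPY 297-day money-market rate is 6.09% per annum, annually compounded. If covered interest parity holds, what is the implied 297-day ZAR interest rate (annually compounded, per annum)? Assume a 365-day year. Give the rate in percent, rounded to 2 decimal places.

T = 297/365 years.
F/S = 0.093449/0.09487 = 0.9850216 = (growth of ZAR) / (growth of JPY).
The JPY side grows by (1 + 0.0609)^(297/365) = 1.0492797.
Hence g_ZAR = 1.0335632.
r = 1.0335632^(365/297) − 1 = 0.041405 → 4.14%.

4.14%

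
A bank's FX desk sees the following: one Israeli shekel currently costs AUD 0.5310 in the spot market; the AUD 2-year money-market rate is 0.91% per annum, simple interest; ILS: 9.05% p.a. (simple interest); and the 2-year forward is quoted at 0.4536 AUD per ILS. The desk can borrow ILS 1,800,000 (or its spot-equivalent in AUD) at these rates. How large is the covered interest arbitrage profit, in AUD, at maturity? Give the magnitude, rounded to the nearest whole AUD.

T = 2 years.
Invest the ILS and cover forward: 1,800,000 × 1.181000 × 0.4536 = AUD 964,262.88.
Convert at spot and invest in AUD: 1,800,000 × 0.5310 × 1.018200 = AUD 973,195.56.
The quoted forward undervalues ILS, so borrow ILS, convert to AUD at spot, deposit the AUD at 0.91%, and buy ILS forward at 0.4536 to cover the loan.
The gap between the two covered legs is AUD 8,933.

AUD 8,933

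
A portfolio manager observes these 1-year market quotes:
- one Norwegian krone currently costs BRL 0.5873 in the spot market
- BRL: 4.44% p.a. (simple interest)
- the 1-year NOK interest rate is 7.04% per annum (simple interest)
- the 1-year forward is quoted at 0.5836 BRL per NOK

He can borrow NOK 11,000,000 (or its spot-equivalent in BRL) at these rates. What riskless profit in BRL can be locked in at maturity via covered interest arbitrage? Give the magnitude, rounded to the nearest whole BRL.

BRL 124,403

T = 1 year.
Keep in NOK, deliver into the forward: 11,000,000·1.070400·0.5836 = BRL 6,871,539.84.
Swap to BRL now, deposit: 11,000,000·0.5873·1.044400 = BRL 6,747,137.32.
The quoted forward overvalues NOK, so borrow BRL, buy NOK at spot, deposit the NOK at 7.04%, and sell the proceeds forward at 0.5836.
Profit = 6,871,539.84 − 6,747,137.32 = BRL 124,403.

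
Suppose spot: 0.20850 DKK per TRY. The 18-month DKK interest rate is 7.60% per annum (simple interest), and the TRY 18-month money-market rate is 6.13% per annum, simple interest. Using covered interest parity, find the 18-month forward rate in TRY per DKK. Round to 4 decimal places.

4.7012

T = 18/12 years.
DKK accumulates by 1 + 0.0760×18/12 = 1.114000.
TRY growth factor: 1 + 0.0613×18/12 = 1.091950.
CIP: F = S · (grow DKK)/(grow TRY) = 0.2085 × 1.114000/1.091950 = 0.2127103 DKK per TRY.
Invert for TRY per DKK: 1 / 0.2127103 = 4.7012.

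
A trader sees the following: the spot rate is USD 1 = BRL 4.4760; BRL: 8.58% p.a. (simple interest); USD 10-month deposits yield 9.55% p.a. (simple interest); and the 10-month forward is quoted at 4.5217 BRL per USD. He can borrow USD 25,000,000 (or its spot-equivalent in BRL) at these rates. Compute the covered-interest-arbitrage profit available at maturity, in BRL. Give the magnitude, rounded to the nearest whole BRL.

BRL 2,137,949

T = 10/12 years.
Route A — deposit USD, sell forward: 25,000,000 × 1.07958333333 × 4.5217 = BRL 122,038,798.96.
Route B — convert at spot, deposit BRL: 25,000,000 × 4.4760 × 1.071500 = BRL 119,900,850.00.
The quoted forward overvalues USD, so borrow BRL, buy USD at spot, deposit the USD at 9.55%, and sell the proceeds forward at 4.5217.
Profit = 122,038,798.96 − 119,900,850.00 = BRL 2,137,949.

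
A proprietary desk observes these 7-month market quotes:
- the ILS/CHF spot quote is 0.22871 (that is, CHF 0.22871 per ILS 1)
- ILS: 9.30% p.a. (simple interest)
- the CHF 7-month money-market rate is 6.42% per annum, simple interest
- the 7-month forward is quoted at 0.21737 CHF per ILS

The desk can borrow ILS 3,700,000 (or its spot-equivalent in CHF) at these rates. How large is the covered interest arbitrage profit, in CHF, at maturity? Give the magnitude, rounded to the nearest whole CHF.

T = 7/12 years.
Keep in ILS, deliver into the forward: 3,700,000·1.054250·0.21737 = CHF 847,900.59.
Swap to CHF now, deposit: 3,700,000·0.22871·1.037450 = CHF 877,918.20.
The quoted forward undervalues ILS, so borrow ILS, convert to CHF at spot, deposit the CHF at 6.42%, and buy ILS forward at 0.21737 to cover the loan.
Profit = 877,918.20 − 847,900.59 = CHF 30,018.

CHF 30,018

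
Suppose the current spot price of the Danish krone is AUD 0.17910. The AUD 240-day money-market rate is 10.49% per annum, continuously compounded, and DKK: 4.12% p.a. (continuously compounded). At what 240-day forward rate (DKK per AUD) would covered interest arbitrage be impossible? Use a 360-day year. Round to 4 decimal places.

5.3513

T = 240/360 years.
Growth of 1 AUD over T: e^(0.1049×240/360) = 1.0724367.
DKK accumulates by e^(0.0412×240/360) = 1.0278474.
Forward (AUD per DKK) = 0.1791 × 1.0724367 / 1.0278474 = 0.1868696.
Invert for DKK per AUD: 1 / 0.1868696 = 5.3513.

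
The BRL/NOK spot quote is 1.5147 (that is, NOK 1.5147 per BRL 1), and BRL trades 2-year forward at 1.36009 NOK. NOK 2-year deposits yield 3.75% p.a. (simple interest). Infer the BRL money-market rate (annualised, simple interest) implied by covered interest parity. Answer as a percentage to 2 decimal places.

T = 2 years.
F/S = 1.36009/1.5147 = 0.8979270 = (growth of NOK) / (growth of BRL).
NOK growth factor: 1 + 0.0375×2 = 1.075000.
Hence g_BRL = 1.197202.
r = (1.197202 − 1)/2 = 0.098601 → 9.86%.

9.86%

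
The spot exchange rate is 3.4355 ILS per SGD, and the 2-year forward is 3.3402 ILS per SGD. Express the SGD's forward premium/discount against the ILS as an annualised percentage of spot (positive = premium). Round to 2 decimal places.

-1.39%

T = 2 years.
SGD trades forward at -2.77398% vs spot over the period.
Annualise by dividing by T: -0.0277398 / 2 = -0.013870 → -1.39%.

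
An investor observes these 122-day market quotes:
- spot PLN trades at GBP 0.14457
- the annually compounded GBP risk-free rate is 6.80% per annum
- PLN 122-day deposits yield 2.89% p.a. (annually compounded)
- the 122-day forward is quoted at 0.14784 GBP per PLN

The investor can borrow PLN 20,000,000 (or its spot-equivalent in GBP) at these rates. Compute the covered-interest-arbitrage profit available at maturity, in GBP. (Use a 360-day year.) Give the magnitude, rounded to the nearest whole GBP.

GBP 28,899

T = 122/360 years.
Invest the PLN and cover forward: 20,000,000 × 1.009701796 × 0.14784 = GBP 2,985,486.27.
Convert at spot and invest in GBP: 20,000,000 × 0.14457 × 1.022545119 = GBP 2,956,586.96.
The quoted forward overvalues PLN, so borrow GBP, buy PLN at spot, deposit the PLN at 2.89%, and sell the proceeds forward at 0.14784.
The gap between the two covered legs is GBP 28,899.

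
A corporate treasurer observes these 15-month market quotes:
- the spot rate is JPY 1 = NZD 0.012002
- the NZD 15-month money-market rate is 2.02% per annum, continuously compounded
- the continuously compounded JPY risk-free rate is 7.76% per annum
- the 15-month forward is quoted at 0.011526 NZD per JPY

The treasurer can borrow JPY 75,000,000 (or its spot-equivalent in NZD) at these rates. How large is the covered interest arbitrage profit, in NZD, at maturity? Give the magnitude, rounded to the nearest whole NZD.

NZD 29,335

T = 15/12 years.
Invest the JPY and cover forward: 75,000,000 × 1.10186037 × 0.011526 = NZD 952,503.20.
Convert at spot and invest in NZD: 75,000,000 × 0.012002 × 1.02557148 = NZD 923,168.17.
The quoted forward overvalues JPY, so borrow NZD, buy JPY at spot, deposit the JPY at 7.76%, and sell the proceeds forward at 0.011526.
Profit = 952,503.20 − 923,168.17 = NZD 29,335.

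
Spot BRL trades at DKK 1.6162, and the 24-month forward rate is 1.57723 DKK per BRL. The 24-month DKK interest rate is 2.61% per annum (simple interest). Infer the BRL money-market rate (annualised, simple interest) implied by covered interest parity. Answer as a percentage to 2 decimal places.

3.91%

T = 2 years.
By CIP, F/S equals the DKK-to-BRL growth ratio: 1.57723/1.6162 = 0.9758879.
The DKK side grows by 1 + 0.0261×2 = 1.052200.
That pins the BRL growth at 1.0781976.
r = (1.0781976 − 1)/2 = 0.039099 → 3.91%.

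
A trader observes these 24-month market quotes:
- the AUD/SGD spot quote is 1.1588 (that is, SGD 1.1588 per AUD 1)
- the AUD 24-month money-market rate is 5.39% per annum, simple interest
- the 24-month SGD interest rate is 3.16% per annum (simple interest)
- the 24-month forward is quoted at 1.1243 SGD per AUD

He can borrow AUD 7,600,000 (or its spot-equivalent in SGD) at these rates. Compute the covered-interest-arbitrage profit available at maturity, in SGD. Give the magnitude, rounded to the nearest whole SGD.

SGD 102,322

T = 2 years.
Invest the AUD and cover forward: 7,600,000 × 1.107800 × 1.1243 = SGD 9,465,796.50.
Convert at spot and invest in SGD: 7,600,000 × 1.1588 × 1.063200 = SGD 9,363,474.82.
The quoted forward overvalues AUD, so borrow SGD, buy AUD at spot, deposit the AUD at 5.39%, and sell the proceeds forward at 1.1243.
Profit = 9,465,796.50 − 9,363,474.82 = SGD 102,322.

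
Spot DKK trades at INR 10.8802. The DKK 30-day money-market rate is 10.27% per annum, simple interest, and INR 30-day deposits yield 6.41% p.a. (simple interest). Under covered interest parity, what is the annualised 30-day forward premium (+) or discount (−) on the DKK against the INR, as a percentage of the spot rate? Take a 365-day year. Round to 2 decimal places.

T = 30/365 years.
CIP forward (INR per DKK) = 10.8802 × 1.0052685/1.0084411 = 10.8459704.
Annualised premium = (F − S)/S × (1/T) = (10.8459704 − 10.8802)/10.8802 ÷ (30/365) = -3.83%.

-3.83%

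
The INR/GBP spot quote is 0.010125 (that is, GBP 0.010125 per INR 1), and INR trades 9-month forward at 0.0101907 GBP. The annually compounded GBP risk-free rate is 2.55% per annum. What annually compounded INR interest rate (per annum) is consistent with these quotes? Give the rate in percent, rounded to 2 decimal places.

1.67%

T = 9/12 years.
F/S = 0.0101907/0.010125 = 1.0064889 = (growth of GBP) / (growth of INR).
The GBP side grows by (1 + 0.0255)^(9/12) = 1.0190647.
Hence g_INR = 1.0124947.
r = 1.0124947^(12/9) − 1 = 0.016694 → 1.67%.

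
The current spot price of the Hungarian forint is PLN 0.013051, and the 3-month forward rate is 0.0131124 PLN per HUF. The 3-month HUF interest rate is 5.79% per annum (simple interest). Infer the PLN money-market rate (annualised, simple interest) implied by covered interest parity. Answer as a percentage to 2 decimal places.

T = 3/12 years.
CIP gives F = S · g_PLN/g_HUF, so g_PLN/g_HUF = 0.0131124/0.013051 = 1.0047046.
HUF growth factor: 1 + 0.0579×3/12 = 1.014475.
So the PLN growth factor = 1.0192477.
r = (1.0192477 − 1)/(3/12) = 0.076991 → 7.70%.

7.70%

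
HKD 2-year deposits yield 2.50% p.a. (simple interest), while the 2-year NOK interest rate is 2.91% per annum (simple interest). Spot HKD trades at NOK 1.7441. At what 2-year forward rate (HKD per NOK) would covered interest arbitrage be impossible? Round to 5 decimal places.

T = 2 years.
NOK growth factor: 1 + 0.0291×2 = 1.058200.
Growth of 1 HKD over T: 1 + 0.0250×2 = 1.050000.
Forward (NOK per HKD) = 1.7441 × 1.058200 / 1.050000 = 1.757721.
Invert for HKD per NOK: 1 / 1.757721 = 0.56892.

0.56892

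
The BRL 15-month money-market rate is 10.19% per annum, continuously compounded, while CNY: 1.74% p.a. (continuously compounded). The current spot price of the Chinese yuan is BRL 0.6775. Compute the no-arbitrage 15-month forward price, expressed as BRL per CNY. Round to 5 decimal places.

0.75298

T = 15/12 years.
BRL growth factor: e^(0.1019×15/12) = 1.1358429.
CNY accumulates by e^(0.0174×15/12) = 1.0219883.
CIP: F = S · (grow BRL)/(grow CNY) = 0.6775 × 1.1358429/1.0219883 = 0.7529769 BRL per CNY.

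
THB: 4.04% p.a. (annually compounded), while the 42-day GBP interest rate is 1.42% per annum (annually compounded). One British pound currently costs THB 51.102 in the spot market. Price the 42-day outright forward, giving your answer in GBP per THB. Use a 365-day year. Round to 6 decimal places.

0.019511

T = 42/365 years.
THB growth factor: (1 + 0.0404)^(42/365) = 1.0045677.
GBP growth factor: (1 + 0.0142)^(42/365) = 1.0016238.
So F = 51.102 × 1.0045677 / 1.0016238 = 51.25220 (THB/GBP).
Quoted the other way: 1/51.25220 = 0.019511 GBP per THB.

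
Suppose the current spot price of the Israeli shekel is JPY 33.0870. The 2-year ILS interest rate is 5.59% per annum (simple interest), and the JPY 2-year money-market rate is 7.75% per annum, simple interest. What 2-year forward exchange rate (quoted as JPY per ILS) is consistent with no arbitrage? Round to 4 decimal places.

34.3726

T = 2 years.
Growth of 1 JPY over T: 1 + 0.0775×2 = 1.155000.
ILS accumulates by 1 + 0.0559×2 = 1.111800.
Forward (JPY per ILS) = 33.087 × 1.155000 / 1.111800 = 34.372625.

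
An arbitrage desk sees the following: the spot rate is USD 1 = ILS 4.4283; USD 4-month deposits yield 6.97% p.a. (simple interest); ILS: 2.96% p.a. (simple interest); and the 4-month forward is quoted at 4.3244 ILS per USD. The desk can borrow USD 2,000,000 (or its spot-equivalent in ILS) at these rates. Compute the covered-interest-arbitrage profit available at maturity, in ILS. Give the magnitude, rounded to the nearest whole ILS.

ILS 94,245

T = 4/12 years.
Keep in USD, deliver into the forward: 2,000,000·1.023233333·4.3244 = ILS 8,849,740.45.
Swap to ILS now, deposit: 2,000,000·4.4283·1.009866667 = ILS 8,943,985.12.
The quoted forward undervalues USD, so borrow USD, convert to ILS at spot, deposit the ILS at 2.96%, and buy USD forward at 4.3244 to cover the loan.
Arbitrage profit = |8,849,740.45 − 8,943,985.12| = ILS 94,245.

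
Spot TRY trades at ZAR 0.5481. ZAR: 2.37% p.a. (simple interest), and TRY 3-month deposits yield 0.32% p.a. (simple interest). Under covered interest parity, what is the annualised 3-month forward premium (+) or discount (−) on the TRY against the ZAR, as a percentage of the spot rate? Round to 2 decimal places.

T = 3/12 years.
CIP forward (ZAR per TRY) = 0.5481 × 1.005925/1.000800 = 0.5509068.
(F − S)/S ÷ T = (0.5509068 − 0.5481)/0.5481/(3/12) = 0.020484 → 2.05%.

+2.05%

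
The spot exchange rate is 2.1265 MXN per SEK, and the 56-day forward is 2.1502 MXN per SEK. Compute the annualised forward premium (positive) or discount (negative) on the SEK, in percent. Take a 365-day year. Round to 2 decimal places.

T = 56/365 years.
(F − S)/S = (2.1502 − 2.1265)/2.1265 = 0.0111451.
×(1/T) gives 7.26% p.a.

+7.26%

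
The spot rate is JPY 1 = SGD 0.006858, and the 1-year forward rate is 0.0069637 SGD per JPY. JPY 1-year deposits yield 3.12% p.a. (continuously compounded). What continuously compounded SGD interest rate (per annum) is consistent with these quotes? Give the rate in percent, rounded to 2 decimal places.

T = 1 year.
By CIP, F/S equals the SGD-to-JPY growth ratio: 0.0069637/0.006858 = 1.0154127.
The JPY side grows by e^(0.0312×1) = 1.0316918.
So the SGD growth factor = 1.047593.
Take logs: ln 1.047593 / 1 = 0.046495, so 4.65%.

4.65%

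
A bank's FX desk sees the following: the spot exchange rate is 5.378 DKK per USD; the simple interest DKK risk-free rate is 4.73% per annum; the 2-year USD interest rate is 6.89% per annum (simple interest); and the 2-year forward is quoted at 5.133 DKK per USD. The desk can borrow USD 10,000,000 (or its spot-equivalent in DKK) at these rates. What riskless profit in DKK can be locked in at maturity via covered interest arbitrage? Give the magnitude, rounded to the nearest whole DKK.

DKK 464,314

T = 2 years.
Invest the USD and cover forward: 10,000,000 × 1.137800 × 5.133 = DKK 58,403,274.00.
Convert at spot and invest in DKK: 10,000,000 × 5.378 × 1.094600 = DKK 58,867,588.00.
The quoted forward undervalues USD, so borrow USD, convert to DKK at spot, deposit the DKK at 4.73%, and buy USD forward at 5.133 to cover the loan.
Arbitrage profit = |58,403,274.00 − 58,867,588.00| = DKK 464,314.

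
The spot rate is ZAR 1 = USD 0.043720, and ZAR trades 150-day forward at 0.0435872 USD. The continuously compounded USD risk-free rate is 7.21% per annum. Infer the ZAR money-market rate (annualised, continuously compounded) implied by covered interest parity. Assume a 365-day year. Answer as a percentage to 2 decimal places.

7.95%

T = 150/365 years.
By CIP, F/S equals the USD-to-ZAR growth ratio: 0.0435872/0.04372 = 0.9969625.
USD growth factor: e^(0.0721×150/365) = 1.0300735.
So the ZAR growth factor = 1.0332119.
Take logs: ln 1.0332119 / (150/365) = 0.079503, so 7.95%.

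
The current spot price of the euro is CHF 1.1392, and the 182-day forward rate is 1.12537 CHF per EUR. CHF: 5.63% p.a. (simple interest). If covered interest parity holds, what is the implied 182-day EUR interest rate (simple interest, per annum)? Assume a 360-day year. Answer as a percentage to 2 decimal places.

T = 182/360 years.
CIP gives F = S · g_CHF/g_EUR, so g_CHF/g_EUR = 1.12537/1.1392 = 0.9878599.
CHF growth factor: 1 + 0.0563×182/360 = 1.0284628.
Hence g_EUR = 1.0411019.
(1.0411019 − 1)/T = 0.081300, i.e. 8.13%.

8.13%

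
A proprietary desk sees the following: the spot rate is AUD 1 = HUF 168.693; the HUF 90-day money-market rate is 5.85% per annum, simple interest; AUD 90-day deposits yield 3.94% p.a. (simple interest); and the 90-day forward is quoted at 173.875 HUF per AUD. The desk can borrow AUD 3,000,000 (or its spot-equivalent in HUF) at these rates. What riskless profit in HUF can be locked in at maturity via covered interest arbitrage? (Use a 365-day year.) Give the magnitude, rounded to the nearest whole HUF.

HUF 13,313,606

T = 90/365 years.
Invest the AUD and cover forward: 3,000,000 × 1.00971506849 × 173.875 = HUF 526,692,622.60.
Convert at spot and invest in HUF: 3,000,000 × 168.693 × 1.01442465753 = HUF 513,379,016.26.
The quoted forward overvalues AUD, so borrow HUF, buy AUD at spot, deposit the AUD at 3.94%, and sell the proceeds forward at 173.875.
The gap between the two covered legs is HUF 13,313,606.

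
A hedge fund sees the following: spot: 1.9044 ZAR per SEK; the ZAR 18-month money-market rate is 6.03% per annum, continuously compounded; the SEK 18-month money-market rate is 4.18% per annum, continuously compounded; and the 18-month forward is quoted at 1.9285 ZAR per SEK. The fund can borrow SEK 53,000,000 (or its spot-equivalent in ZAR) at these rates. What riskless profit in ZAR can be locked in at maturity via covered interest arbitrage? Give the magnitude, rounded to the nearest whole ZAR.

ZAR 1,663,947

T = 18/12 years.
Invest the SEK and cover forward: 53,000,000 × 1.0647073791 × 1.9285 = ZAR 108,824,273.57.
Convert at spot and invest in ZAR: 53,000,000 × 1.9044 × 1.09466677293 = ZAR 110,488,220.33.
The quoted forward undervalues SEK, so borrow SEK, convert to ZAR at spot, deposit the ZAR at 6.03%, and buy SEK forward at 1.9285 to cover the loan.
Profit = 110,488,220.33 − 108,824,273.57 = ZAR 1,663,947.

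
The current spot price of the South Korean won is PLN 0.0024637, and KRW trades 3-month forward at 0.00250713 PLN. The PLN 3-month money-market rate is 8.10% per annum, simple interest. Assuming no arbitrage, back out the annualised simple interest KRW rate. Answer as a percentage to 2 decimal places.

1.03%

T = 3/12 years.
CIP gives F = S · g_PLN/g_KRW, so g_PLN/g_KRW = 0.00250713/0.0024637 = 1.0176280.
PLN growth factor: 1 + 0.0810×3/12 = 1.020250.
So the KRW growth factor = 1.0025766.
r = (1.0025766 − 1)/(3/12) = 0.010306 → 1.03%.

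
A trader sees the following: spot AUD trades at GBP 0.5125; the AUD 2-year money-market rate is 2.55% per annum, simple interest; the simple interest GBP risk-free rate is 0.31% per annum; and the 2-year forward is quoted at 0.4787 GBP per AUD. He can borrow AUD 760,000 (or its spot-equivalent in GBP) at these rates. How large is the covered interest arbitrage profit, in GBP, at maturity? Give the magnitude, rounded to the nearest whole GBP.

T = 2 years.
Keep in AUD, deliver into the forward: 760,000·1.051000·0.4787 = GBP 382,366.41.
Swap to GBP now, deposit: 760,000·0.5125·1.006200 = GBP 391,914.90.
The quoted forward undervalues AUD, so borrow AUD, convert to GBP at spot, deposit the GBP at 0.31%, and buy AUD forward at 0.4787 to cover the loan.
The gap between the two covered legs is GBP 9,548.

GBP 9,548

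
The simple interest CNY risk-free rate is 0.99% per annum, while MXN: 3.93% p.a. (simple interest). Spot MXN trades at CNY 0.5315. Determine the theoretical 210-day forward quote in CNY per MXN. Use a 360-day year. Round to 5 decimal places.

T = 210/360 years.
CNY growth factor: 1 + 0.0099×210/360 = 1.005775.
MXN growth factor: 1 + 0.0393×210/360 = 1.022925.
Forward (CNY per MXN) = 0.5315 × 1.005775 / 1.022925 = 0.5225891.

0.52259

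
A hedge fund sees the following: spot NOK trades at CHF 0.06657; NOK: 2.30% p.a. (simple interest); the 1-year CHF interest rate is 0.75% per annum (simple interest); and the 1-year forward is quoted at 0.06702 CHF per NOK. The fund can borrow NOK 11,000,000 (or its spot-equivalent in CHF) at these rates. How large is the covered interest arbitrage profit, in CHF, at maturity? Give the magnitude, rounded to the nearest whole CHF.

CHF 16,414

T = 1 year.
Invest the NOK and cover forward: 11,000,000 × 1.023000 × 0.06702 = CHF 754,176.06.
Convert at spot and invest in CHF: 11,000,000 × 0.06657 × 1.007500 = CHF 737,762.03.
The quoted forward overvalues NOK, so borrow CHF, buy NOK at spot, deposit the NOK at 2.30%, and sell the proceeds forward at 0.06702.
Arbitrage profit = |754,176.06 − 737,762.03| = CHF 16,414.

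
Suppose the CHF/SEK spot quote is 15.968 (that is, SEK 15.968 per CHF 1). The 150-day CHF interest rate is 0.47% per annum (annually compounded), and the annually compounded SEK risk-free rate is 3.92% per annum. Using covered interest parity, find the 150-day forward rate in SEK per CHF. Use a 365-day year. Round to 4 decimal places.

T = 150/365 years.
SEK accumulates by (1 + 0.0392)^(150/365) = 1.01592737.
CHF growth factor: (1 + 0.0047)^(150/365) = 1.00192884.
CIP: F = S · (grow SEK)/(grow CHF) = 15.968 × 1.01592737/1.00192884 = 16.191098 SEK per CHF.

16.1911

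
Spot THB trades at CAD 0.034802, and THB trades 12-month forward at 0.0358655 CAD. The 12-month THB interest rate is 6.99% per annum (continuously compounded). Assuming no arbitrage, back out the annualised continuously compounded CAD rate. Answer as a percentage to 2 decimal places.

T = 1 year.
F/S = 0.0358655/0.034802 = 1.0305586 = (growth of CAD) / (growth of THB).
THB growth factor: e^(0.0699×1) = 1.0724009.
So the CAD growth factor = 1.105172.
Take logs: ln 1.105172 / 1 = 0.100001, so 10.00%.

10.00%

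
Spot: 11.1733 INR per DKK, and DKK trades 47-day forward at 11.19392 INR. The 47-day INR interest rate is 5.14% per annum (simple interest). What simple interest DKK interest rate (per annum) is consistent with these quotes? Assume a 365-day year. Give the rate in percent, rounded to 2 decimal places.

3.70%

T = 47/365 years.
F/S = 11.19392/11.1733 = 1.0018455 = (growth of INR) / (growth of DKK).
The INR side grows by 1 + 0.0514×47/365 = 1.0066186.
Hence g_DKK = 1.0047643.
r = (1.0047643 − 1)/(47/365) = 0.036999 → 3.70%.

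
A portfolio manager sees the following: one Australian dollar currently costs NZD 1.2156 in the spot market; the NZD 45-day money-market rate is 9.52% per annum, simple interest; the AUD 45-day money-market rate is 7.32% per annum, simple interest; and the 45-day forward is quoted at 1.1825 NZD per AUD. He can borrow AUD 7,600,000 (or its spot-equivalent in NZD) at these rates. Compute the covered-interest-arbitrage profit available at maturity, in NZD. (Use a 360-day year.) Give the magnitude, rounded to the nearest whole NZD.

NZD 279,268

T = 45/360 years.
Route A — deposit AUD, sell forward: 7,600,000 × 1.009150 × 1.1825 = NZD 9,069,231.05.
Route B — convert at spot, deposit NZD: 7,600,000 × 1.2156 × 1.011900 = NZD 9,348,498.86.
The quoted forward undervalues AUD, so borrow AUD, convert to NZD at spot, deposit the NZD at 9.52%, and buy AUD forward at 1.1825 to cover the loan.
Profit = 9,348,498.86 − 9,069,231.05 = NZD 279,268.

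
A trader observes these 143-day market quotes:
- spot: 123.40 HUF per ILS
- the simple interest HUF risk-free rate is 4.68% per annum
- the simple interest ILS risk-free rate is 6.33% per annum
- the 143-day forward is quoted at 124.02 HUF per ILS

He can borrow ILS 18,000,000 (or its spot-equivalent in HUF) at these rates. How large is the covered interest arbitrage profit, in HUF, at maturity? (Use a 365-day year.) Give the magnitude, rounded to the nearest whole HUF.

T = 143/365 years.
Invest the ILS and cover forward: 18,000,000 × 1.024799726027 × 124.02 = HUF 2,287,721,916.39.
Convert at spot and invest in HUF: 18,000,000 × 123.40 × 1.018335342466 = HUF 2,261,926,462.69.
The quoted forward overvalues ILS, so borrow HUF, buy ILS at spot, deposit the ILS at 6.33%, and sell the proceeds forward at 124.02.
Arbitrage profit = |2,287,721,916.39 − 2,261,926,462.69| = HUF 25,795,454.

HUF 25,795,454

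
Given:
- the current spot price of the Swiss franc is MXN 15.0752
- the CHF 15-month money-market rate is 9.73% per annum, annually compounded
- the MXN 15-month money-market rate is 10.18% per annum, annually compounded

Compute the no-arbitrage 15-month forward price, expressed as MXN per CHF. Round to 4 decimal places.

15.1525

T = 15/12 years.
Growth of 1 MXN over T: (1 + 0.1018)^(15/12) = 1.12882978.
Growth of 1 CHF over T: (1 + 0.0973)^(15/12) = 1.12306974.
So F = 15.0752 × 1.12882978 / 1.12306974 = 15.152518 (MXN/CHF).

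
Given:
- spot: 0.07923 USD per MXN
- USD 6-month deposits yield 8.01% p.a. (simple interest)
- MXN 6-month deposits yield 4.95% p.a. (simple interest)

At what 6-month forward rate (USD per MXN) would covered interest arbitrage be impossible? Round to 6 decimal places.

0.080413

T = 6/12 years.
Growth of 1 USD over T: 1 + 0.0801×6/12 = 1.040050.
Growth of 1 MXN over T: 1 + 0.0495×6/12 = 1.024750.
So F = 0.07923 × 1.040050 / 1.024750 = 0.08041294 (USD/MXN).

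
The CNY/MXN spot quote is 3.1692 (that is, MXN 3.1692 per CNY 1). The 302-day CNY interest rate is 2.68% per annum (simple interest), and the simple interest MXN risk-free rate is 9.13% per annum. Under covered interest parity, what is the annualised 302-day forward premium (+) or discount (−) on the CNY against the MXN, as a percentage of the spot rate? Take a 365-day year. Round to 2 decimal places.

T = 302/365 years.
CIP forward (MXN per CNY) = 3.1692 × 1.0755414/1.0221742 = 3.3346623.
Annualised premium = (F − S)/S × (1/T) = (3.3346623 − 3.1692)/3.1692 ÷ (302/365) = 6.31%.

+6.31%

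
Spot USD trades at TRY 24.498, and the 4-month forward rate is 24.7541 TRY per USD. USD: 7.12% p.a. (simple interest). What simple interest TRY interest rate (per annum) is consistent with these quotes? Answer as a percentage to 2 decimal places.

10.33%

T = 4/12 years.
CIP gives F = S · g_TRY/g_USD, so g_TRY/g_USD = 24.7541/24.498 = 1.0104539.
The USD side grows by 1 + 0.0712×4/12 = 1.0237333.
So the TRY growth factor = 1.0344353.
r = (1.0344353 − 1)/(4/12) = 0.103306 → 10.33%.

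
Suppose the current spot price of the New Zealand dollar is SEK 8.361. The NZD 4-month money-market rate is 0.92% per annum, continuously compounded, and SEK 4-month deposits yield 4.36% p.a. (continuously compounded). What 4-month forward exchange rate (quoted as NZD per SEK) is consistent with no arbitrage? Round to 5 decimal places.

T = 4/12 years.
Growth of 1 SEK over T: e^(0.0436×4/12) = 1.0146395.
Growth of 1 NZD over T: e^(0.0092×4/12) = 1.0030714.
Forward (SEK per NZD) = 8.361 × 1.0146395 / 1.0030714 = 8.457425.
Quoted the other way: 1/8.457425 = 0.11824 NZD per SEK.

0.11824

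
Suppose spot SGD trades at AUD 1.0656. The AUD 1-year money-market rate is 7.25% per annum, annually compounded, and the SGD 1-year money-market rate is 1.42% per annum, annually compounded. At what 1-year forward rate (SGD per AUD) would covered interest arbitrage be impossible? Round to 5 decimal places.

0.88743

T = 1 year.
Growth of 1 AUD over T: (1 + 0.0725)^1 = 1.072500.
SGD growth factor: (1 + 0.0142)^1 = 1.014200.
CIP: F = S · (grow AUD)/(grow SGD) = 1.0656 × 1.072500/1.014200 = 1.126855 AUD per SGD.
Quoted the other way: 1/1.126855 = 0.88743 SGD per AUD.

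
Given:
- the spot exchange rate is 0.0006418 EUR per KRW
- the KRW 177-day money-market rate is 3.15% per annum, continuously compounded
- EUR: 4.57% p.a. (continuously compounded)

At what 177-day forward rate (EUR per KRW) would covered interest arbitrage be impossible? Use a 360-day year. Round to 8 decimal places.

0.00064630

T = 177/360 years.
EUR accumulates by e^(0.0457×177/360) = 1.0227235.
KRW accumulates by e^(0.0315×177/360) = 1.0156081.
So F = 0.0006418 × 1.0227235 / 1.0156081 = 0.0006462965 (EUR/KRW).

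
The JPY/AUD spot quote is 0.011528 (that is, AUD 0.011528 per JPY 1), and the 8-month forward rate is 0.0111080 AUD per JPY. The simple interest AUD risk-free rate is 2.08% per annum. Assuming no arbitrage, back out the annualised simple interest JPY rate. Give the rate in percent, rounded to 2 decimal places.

7.83%

T = 8/12 years.
By CIP, F/S equals the AUD-to-JPY growth ratio: 0.011108/0.011528 = 0.9635670.
AUD growth factor: 1 + 0.0208×8/12 = 1.0138667.
Hence g_JPY = 1.0522016.
r = (1.0522016 − 1)/(8/12) = 0.078302 → 7.83%.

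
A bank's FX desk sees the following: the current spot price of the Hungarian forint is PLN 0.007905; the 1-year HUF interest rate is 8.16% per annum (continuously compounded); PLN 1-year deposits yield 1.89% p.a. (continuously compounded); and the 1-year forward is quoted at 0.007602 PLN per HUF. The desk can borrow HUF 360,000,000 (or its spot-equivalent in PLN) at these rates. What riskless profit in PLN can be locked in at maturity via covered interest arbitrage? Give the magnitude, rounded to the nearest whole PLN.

PLN 69,304

T = 1 year.
Route A — deposit HUF, sell forward: 360,000,000 × 1.085021714 × 0.007602 = PLN 2,969,400.63.
Route B — convert at spot, deposit PLN: 360,000,000 × 0.007905 × 1.019079736 = PLN 2,900,097.11.
The quoted forward overvalues HUF, so borrow PLN, buy HUF at spot, deposit the HUF at 8.16%, and sell the proceeds forward at 0.007602.
Arbitrage profit = |2,969,400.63 − 2,900,097.11| = PLN 69,304.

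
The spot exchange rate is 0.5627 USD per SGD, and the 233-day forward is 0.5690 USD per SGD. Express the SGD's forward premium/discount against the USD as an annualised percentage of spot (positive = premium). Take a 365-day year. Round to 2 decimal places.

T = 233/365 years.
Period premium: (0.5690 − 0.5627)/0.5627 = 0.0111960.
Annualise by dividing by T: 0.0111960 / (233/365) = 0.017539 → 1.75%.

+1.75%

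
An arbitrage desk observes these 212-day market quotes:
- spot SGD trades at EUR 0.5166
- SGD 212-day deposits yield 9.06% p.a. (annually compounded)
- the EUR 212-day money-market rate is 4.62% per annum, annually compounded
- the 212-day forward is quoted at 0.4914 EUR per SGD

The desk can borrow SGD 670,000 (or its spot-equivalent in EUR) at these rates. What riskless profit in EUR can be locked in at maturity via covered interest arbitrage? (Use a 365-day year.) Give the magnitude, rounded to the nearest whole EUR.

EUR 9,074

T = 212/365 years.
Invest the SGD and cover forward: 670,000 × 1.05166385 × 0.4914 = EUR 346,247.70.
Convert at spot and invest in EUR: 670,000 × 0.5166 × 1.02657966 = EUR 355,321.81.
The quoted forward undervalues SGD, so borrow SGD, convert to EUR at spot, deposit the EUR at 4.62%, and buy SGD forward at 0.4914 to cover the loan.
Profit = 355,321.81 − 346,247.70 = EUR 9,074.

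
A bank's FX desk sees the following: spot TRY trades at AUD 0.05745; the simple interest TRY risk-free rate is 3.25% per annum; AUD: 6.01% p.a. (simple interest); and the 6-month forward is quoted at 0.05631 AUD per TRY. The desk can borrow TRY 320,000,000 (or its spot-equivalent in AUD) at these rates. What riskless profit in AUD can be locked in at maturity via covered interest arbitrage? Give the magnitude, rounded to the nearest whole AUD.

AUD 624,427

T = 6/12 years.
Route A — deposit TRY, sell forward: 320,000,000 × 1.016250 × 0.05631 = AUD 18,312,012.00.
Route B — convert at spot, deposit AUD: 320,000,000 × 0.05745 × 1.030050 = AUD 18,936,439.20.
The quoted forward undervalues TRY, so borrow TRY, convert to AUD at spot, deposit the AUD at 6.01%, and buy TRY forward at 0.05631 to cover the loan.
Profit = 18,936,439.20 − 18,312,012.00 = AUD 624,427.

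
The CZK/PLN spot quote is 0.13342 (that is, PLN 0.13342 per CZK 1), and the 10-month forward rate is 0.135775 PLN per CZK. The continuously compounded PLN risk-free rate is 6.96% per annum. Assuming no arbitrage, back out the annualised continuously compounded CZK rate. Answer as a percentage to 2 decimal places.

4.86%

T = 10/12 years.
By CIP, F/S equals the PLN-to-CZK growth ratio: 0.135775/0.13342 = 1.0176510.
PLN growth factor: e^(0.0696×10/12) = 1.059715.
That pins the CZK growth at 1.0413344.
r = ln(1.0413344)/(10/12) = 0.048604 → 4.86%.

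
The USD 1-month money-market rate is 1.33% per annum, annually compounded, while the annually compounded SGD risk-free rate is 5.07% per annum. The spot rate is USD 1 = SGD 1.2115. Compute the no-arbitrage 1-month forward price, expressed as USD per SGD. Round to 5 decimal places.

0.82293

T = 1/12 years.
SGD growth factor: (1 + 0.0507)^(1/12) = 1.0041299.
USD accumulates by (1 + 0.0133)^(1/12) = 1.0011016.
So F = 1.2115 × 1.0041299 / 1.0011016 = 1.215165 (SGD/USD).
Quoted the other way: 1/1.215165 = 0.82293 USD per SGD.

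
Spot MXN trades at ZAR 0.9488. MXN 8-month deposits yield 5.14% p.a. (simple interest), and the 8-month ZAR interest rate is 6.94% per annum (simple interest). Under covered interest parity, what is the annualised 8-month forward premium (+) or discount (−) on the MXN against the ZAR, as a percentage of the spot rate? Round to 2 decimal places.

+1.74%

T = 8/12 years.
CIP forward (ZAR per MXN) = 0.9488 × 1.0462667/1.0342667 = 0.9598084.
Annualised premium = (F − S)/S × (1/T) = (0.9598084 − 0.9488)/0.9488 ÷ (8/12) = 1.74%.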